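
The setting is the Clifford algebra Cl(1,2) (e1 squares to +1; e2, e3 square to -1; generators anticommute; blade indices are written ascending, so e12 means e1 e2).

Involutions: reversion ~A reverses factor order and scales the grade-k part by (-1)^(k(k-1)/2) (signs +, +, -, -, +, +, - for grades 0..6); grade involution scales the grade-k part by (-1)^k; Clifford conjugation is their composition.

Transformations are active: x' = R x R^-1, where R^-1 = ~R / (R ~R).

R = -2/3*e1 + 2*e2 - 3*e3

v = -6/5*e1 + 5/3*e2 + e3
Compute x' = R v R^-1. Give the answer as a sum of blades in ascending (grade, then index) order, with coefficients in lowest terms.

~R = -2/3*e1 + 2*e2 - 3*e3, and R ~R = -113/9, so R^-1 = ~R / (-113/9).
R v = 7/15 + 58/45*e12 - 64/15*e13 + 7*e23
Answer: 706/565*e1 - 3077/1695*e2 - 439/565*e3


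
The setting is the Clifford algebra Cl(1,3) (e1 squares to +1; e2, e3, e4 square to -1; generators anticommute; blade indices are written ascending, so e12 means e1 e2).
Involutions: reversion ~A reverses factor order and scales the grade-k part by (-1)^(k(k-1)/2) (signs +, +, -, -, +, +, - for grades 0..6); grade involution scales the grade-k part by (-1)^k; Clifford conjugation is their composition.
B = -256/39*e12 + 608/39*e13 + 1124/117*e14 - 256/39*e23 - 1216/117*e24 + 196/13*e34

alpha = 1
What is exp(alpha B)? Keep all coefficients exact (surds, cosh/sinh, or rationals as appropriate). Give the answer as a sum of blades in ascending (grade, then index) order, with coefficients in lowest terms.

B^2 term by term: the squares give (-256/39)^2*(e12)^2 + (608/39)^2*(e13)^2 + (1124/117)^2*(e14)^2 + (-256/39)^2*(e23)^2 + (-1216/117)^2*(e24)^2 + (196/13)^2*(e34)^2 = 65536/1521*(+1) + 369664/1521*(+1) + 1263376/13689*(+1) + 65536/1521*(-1) + 1478656/13689*(-1) + 38416/169*(-1) = 0 (each basis 2-blade squares to minus the product of its generators' squares); cross terms between blades sharing an index anticommute and cancel; the commuting (index-disjoint) pairs give grade-4 terms 2*c*c'*(blade product), which cancel blade by blade — e1234: -100352/507 + 1478656/4563 - 575488/4563 = 0 — confirming B is simple. So B^2 = 0.
B^2 = 0, so the series closes: exp(alpha B) = 1 + alpha B (parabolic case).
Answer: 1 - 256/39*e12 + 608/39*e13 + 1124/117*e14 - 256/39*e23 - 1216/117*e24 + 196/13*e34


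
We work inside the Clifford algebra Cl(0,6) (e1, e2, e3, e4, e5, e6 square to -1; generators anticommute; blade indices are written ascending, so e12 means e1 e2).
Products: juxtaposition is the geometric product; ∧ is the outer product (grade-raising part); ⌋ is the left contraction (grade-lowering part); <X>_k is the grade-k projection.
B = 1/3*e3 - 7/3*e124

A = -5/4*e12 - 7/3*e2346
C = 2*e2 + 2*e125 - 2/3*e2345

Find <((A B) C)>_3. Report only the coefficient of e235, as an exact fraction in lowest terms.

step 1: -35/12*e4 - 5/12*e123 + 49/9*e136 + 7/9*e246
step 2: -5/6*e13 + 35/6*e24 + 5/6*e35 - 14/9*e46 - 5/18*e145 - 35/18*e235 - 14/27*e356 + 98/9*e1236 - 35/6*e1245 - 14/9*e1456 + 98/9*e2356 - 98/27*e12456
step 3: -5/18*e145 - 35/18*e235 - 14/27*e356
Answer: -35/18


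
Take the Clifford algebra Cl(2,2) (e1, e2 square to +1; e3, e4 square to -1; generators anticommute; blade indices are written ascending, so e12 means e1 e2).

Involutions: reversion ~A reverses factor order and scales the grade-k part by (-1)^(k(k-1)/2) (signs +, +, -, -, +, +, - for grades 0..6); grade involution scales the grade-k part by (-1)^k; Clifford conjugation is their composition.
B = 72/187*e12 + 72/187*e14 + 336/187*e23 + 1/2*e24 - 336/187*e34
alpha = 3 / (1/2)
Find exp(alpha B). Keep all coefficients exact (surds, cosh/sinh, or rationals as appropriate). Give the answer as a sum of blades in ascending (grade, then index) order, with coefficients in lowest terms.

B^2 term by term: the squares give (72/187)^2*(e12)^2 + (72/187)^2*(e14)^2 + (336/187)^2*(e23)^2 + (1/2)^2*(e24)^2 + (-336/187)^2*(e34)^2 = 5184/34969*(-1) + 5184/34969*(+1) + 112896/34969*(+1) + 1/4*(+1) + 112896/34969*(-1) = 1/4 (each basis 2-blade squares to minus the product of its generators' squares); cross terms between blades sharing an index anticommute and cancel; the commuting (index-disjoint) pairs give grade-4 terms 2*c*c'*(blade product), which cancel blade by blade — e1234: -48384/34969 + 48384/34969 = 0 — confirming B is simple. So B^2 = 1/4.
B^2 = 1/4 — B^2 > 0, so the exponential closes hyperbolically: l = 1/2, alpha*l = 3, so exp(alpha B) = cosh(3) + (sinh(3)/(1/2))*B = cosh(3) + (2*sinh(3))*B.
Answer: cosh(3) + 144*sinh(3)/187*e12 + 144*sinh(3)/187*e14 + 672*sinh(3)/187*e23 + sinh(3)*e24 - 672*sinh(3)/187*e34


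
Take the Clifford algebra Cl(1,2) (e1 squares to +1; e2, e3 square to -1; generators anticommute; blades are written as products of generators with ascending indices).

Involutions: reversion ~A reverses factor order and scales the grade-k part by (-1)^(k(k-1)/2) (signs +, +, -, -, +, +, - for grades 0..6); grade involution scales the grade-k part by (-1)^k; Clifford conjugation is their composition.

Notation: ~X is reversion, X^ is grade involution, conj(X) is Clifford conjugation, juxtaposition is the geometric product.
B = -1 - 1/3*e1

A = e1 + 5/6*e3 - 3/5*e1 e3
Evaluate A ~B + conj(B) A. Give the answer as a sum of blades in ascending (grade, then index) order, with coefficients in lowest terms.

first term: -1/3 - e1 - 31/30*e3 + 79/90*e1 e3
second term: 1/3 - e1 - 31/30*e3 + 79/90*e1 e3
Answer: -2*e1 - 31/15*e3 + 79/45*e1 e3


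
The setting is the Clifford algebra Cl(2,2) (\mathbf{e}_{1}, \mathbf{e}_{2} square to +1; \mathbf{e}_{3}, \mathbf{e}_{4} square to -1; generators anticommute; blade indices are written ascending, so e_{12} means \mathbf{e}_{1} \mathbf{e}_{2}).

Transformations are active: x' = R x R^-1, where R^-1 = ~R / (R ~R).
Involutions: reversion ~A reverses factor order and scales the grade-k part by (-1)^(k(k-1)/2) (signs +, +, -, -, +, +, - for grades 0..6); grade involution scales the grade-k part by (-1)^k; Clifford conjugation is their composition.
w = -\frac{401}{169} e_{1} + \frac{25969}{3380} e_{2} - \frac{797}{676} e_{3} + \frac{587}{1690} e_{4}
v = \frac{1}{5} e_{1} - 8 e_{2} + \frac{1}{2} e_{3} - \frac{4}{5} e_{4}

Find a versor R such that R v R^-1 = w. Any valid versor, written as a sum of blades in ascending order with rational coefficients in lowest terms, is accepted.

Construction: equal norms (both \frac{1263}{20}) license R = v + w = -\frac{1836}{845} e_{1} - \frac{1071}{3380} e_{2} - \frac{459}{676} e_{3} - \frac{153}{338} e_{4} — nothing changes along that direction, while (v - w)/2 changes sign, so v maps onto w.
Answer: -\frac{1836}{845} e_{1} - \frac{1071}{3380} e_{2} - \frac{459}{676} e_{3} - \frac{153}{338} e_{4}


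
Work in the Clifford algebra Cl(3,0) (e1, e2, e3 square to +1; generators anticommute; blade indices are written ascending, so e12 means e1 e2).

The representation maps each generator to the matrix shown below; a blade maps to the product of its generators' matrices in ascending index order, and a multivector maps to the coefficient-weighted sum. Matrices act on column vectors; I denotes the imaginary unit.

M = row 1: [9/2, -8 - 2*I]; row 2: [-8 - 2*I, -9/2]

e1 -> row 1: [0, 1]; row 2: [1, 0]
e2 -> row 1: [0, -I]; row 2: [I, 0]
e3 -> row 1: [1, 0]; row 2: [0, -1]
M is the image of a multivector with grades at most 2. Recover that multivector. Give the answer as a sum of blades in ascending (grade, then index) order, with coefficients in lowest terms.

Method: 1, rho(e1), rho(e2), rho(e3) form a trace-orthogonal basis of the 2x2 complex matrices (tr(X Y) = 2 if X = Y, else 0), so M = m0*1 + m1*rho(e1) + m2*rho(e2) + m3*rho(e3) with m0 = tr(M)/2 = 0, m1 = tr(M rho(e1))/2 = -8 - 2*I, m2 = tr(M rho(e2))/2 = 0, m3 = tr(M rho(e3))/2 = 9/2.
Multiplying table entries, the bivector images are rho(e12) = I*rho(e3), rho(e13) = -I*rho(e2), rho(e23) = I*rho(e1); with real blade coefficients the real parts of m0..m3 are the coefficients of 1, e1, e2, e3 and the imaginary parts give the bivectors (e23: Im m1, e13: -Im m2, e12: Im m3).
Answer: -8*e1 + 9/2*e3 - 2*e23


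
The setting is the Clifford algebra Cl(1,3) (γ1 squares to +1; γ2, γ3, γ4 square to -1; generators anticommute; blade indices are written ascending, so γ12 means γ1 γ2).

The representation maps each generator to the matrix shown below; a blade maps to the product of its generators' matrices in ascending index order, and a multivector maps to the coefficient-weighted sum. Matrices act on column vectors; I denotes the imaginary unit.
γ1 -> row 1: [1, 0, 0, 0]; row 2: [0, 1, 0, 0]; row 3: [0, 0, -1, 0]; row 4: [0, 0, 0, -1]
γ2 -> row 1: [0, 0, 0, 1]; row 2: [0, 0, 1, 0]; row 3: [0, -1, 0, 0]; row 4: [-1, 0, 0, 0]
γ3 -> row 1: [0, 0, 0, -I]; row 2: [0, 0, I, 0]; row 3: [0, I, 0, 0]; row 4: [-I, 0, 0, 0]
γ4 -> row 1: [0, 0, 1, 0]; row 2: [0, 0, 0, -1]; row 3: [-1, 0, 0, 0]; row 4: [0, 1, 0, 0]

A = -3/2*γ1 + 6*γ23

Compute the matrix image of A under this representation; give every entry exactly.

Bivector images (products of the table entries): rho(γ23) = rho(γ2)rho(γ3) = row 1: [-I, 0, 0, 0]; row 2: [0, I, 0, 0]; row 3: [0, 0, -I, 0]; row 4: [0, 0, 0, I].
M = (-3/2)*rho(γ1) + (6)*rho(γ23), summed entrywise:
Answer: row 1: [-3/2 - 6*I, 0, 0, 0]; row 2: [0, -3/2 + 6*I, 0, 0]; row 3: [0, 0, 3/2 - 6*I, 0]; row 4: [0, 0, 0, 3/2 + 6*I]


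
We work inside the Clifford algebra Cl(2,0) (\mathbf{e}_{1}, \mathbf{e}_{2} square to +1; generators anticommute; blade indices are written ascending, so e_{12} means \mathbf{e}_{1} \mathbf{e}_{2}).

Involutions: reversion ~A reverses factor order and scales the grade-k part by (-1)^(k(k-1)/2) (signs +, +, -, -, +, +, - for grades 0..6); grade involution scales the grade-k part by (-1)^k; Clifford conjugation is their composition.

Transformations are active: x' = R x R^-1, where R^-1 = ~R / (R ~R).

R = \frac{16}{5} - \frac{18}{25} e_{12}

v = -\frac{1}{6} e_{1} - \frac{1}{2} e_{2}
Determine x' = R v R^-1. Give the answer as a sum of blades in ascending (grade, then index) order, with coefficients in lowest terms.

~R = \frac{16}{5} + \frac{18}{25} e_{12}, and R ~R = \frac{6724}{625}, so R^-1 = ~R / (\frac{6724}{625}).
R v = -\frac{13}{75} e_{1} - \frac{43}{25} e_{2}
Answer: \frac{641}{10086} e_{1} - \frac{1759}{3362} e_{2}


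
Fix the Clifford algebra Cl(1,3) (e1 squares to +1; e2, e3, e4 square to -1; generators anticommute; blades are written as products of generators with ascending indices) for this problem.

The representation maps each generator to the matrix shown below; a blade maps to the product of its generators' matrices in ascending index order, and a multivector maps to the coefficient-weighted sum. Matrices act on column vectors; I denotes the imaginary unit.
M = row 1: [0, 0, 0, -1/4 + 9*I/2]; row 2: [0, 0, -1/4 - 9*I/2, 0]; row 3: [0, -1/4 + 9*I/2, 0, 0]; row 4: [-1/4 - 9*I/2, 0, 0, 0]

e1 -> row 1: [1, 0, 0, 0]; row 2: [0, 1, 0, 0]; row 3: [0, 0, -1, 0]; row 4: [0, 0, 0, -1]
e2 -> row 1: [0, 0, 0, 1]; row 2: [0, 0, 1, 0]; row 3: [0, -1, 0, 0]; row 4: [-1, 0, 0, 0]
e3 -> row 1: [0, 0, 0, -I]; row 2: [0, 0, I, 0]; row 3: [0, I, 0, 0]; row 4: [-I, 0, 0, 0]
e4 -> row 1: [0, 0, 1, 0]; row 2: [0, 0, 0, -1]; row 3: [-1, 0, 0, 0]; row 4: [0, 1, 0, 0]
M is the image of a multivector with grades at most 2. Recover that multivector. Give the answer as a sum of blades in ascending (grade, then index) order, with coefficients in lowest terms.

Method: the blade images are trace-orthogonal — tr(rho(e_A) rho(e_B)^-1) = 4 if A = B and 0 otherwise — and rho(e_A)^-1 = (e_A)^2 * rho(e_A) with (e_A)^2 = +1 or -1, so the coefficient of e_A in the preimage is (e_A)^2 * tr(M rho(e_A))/4.
Nonzero projections over blades of grade <= 2: e1 e2: (e1 e2)^2 = +1, tr(M rho(e1 e2)) = -1, coefficient -1/4; e1 e3: (e1 e3)^2 = +1, tr(M rho(e1 e3)) = -18, coefficient -9/2. Every other blade of grade <= 2 projects to 0.
Answer: -1/4*e1 e2 - 9/2*e1 e3


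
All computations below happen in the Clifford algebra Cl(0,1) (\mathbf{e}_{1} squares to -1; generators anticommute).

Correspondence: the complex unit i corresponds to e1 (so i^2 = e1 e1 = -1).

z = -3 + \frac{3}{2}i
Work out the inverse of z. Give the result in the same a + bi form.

In blades: z = -3 + \frac{3}{2} e_{1}.
With qbar = -3 - \frac{3}{2} e_{1} (scalar fixed, mapped units negated), z qbar = \frac{45}{4} (the sum of squared coefficients), so z^-1 = qbar / (\frac{45}{4}) = -\frac{4}{15} - \frac{2}{15} e_{1}; translating back:
Answer: -\frac{4}{15} - \frac{2}{15}i


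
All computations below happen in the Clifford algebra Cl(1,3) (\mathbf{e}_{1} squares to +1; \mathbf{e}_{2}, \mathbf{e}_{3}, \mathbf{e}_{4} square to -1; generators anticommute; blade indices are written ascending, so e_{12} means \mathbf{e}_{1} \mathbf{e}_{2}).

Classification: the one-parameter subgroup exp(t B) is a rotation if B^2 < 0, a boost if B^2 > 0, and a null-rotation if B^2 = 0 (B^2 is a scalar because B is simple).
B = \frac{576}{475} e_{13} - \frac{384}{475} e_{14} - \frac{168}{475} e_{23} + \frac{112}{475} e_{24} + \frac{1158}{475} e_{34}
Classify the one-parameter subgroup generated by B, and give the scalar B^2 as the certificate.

B^2 term by term: the squares give (\frac{576}{475})^2*(e_{13})^2 + (-\frac{384}{475})^2*(e_{14})^2 + (-\frac{168}{475})^2*(e_{23})^2 + (\frac{112}{475})^2*(e_{24})^2 + (\frac{1158}{475})^2*(e_{34})^2 = \frac{331776}{225625}*(+1) + \frac{147456}{225625}*(+1) + \frac{28224}{225625}*(-1) + \frac{12544}{225625}*(-1) + \frac{1340964}{225625}*(-1) = -4 (each basis 2-blade squares to minus the product of its generators' squares); cross terms between blades sharing an index anticommute and cancel; the commuting (index-disjoint) pairs give grade-4 terms 2*c*c'*(blade product), which cancel blade by blade — e_{1234}: -\frac{129024}{225625} + \frac{129024}{225625} = 0 — confirming B is simple. So B^2 = -4.
Answer: rotation, certificate B^2 = -4. One invariant decides it: the square -4 survives every conjugation, and its sign is exactly the classification.


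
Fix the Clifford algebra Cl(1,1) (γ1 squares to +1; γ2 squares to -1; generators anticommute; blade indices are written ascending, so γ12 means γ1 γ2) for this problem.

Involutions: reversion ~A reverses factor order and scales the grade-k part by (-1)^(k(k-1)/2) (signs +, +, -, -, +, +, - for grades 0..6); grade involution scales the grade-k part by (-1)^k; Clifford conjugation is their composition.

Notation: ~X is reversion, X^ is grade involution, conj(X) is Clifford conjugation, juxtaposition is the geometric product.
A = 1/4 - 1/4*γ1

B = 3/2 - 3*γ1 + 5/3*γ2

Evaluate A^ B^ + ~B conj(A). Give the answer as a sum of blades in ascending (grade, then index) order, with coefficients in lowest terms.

first term: 9/8 + 9/8*γ1 - 5/12*γ2 - 5/12*γ12
second term: -3/8 - 3/8*γ1 + 5/12*γ2 - 5/12*γ12
Answer: 3/4 + 3/4*γ1 - 5/6*γ12


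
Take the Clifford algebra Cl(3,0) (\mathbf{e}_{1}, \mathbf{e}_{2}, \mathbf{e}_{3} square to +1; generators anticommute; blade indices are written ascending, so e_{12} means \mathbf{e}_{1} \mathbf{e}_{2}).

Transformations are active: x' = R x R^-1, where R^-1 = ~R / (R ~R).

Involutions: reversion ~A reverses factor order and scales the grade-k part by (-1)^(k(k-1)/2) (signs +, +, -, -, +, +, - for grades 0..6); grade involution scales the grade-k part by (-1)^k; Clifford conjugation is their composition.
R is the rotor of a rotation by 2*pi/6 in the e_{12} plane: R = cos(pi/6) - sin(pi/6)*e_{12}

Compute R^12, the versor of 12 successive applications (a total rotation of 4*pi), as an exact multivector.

Half-angle bookkeeping: 12 applications in e_{12} add up to rotor phase 12*pi/6 = 2 \pi, so R^12 = cos(2 \pi) - sin(2 \pi)*e_{12}.
cos(2 \pi) = 1 and sin(2 \pi) = 0, so R^12 = 1. The total rotation 4*pi is 2 full turns, so every vector returns to itself, yet the rotor is +1, back on the identity sheet (an even number of 2*pi turns).
Answer: 1


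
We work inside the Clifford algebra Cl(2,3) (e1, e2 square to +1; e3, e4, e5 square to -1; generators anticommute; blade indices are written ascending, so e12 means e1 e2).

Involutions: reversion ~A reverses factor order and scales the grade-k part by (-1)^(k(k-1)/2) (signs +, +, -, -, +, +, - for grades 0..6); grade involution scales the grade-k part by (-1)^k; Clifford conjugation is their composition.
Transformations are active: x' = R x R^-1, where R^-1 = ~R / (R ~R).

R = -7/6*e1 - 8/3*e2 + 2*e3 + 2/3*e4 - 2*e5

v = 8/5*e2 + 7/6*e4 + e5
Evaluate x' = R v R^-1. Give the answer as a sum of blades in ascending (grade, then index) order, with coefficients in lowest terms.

~R = -7/6*e1 - 8/3*e2 + 2*e3 + 2/3*e4 - 2*e5, and R ~R = 1/36, so R^-1 = ~R / (1/36).
R v = -137/45 - 28/15*e12 - 49/36*e14 - 7/6*e15 - 16/5*e23 - 188/45*e24 + 8/15*e25 + 7/3*e34 + 2*e35 + 3*e45
Answer: 3836/15*e1 + 8744/15*e2 - 2192/5*e3 - 1473/10*e4 + 2187/5*e5


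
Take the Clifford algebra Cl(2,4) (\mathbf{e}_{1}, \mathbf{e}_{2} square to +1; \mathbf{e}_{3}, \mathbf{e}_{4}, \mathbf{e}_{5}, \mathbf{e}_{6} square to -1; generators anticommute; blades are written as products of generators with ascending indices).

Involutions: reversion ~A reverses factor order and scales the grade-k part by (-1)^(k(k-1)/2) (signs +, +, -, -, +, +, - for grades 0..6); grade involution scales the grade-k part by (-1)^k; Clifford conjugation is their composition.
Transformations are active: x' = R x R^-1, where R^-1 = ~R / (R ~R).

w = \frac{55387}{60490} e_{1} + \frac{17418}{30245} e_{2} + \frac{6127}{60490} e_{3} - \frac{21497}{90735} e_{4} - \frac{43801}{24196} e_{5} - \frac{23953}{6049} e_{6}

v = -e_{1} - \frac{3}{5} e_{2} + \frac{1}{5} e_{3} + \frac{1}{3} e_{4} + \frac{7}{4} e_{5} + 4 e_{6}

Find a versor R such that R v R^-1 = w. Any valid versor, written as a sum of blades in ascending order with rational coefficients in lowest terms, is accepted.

R = v + w = -\frac{5103}{60490} e_{1} - \frac{729}{30245} e_{2} + \frac{3645}{12098} e_{3} + \frac{2916}{30245} e_{4} - \frac{729}{12098} e_{5} + \frac{243}{6049} e_{6} works: the equal norms (-\frac{64273}{3600}) guarantee its sandwich swaps v into w.
Answer: -\frac{5103}{60490} e_{1} - \frac{729}{30245} e_{2} + \frac{3645}{12098} e_{3} + \frac{2916}{30245} e_{4} - \frac{729}{12098} e_{5} + \frac{243}{6049} e_{6}


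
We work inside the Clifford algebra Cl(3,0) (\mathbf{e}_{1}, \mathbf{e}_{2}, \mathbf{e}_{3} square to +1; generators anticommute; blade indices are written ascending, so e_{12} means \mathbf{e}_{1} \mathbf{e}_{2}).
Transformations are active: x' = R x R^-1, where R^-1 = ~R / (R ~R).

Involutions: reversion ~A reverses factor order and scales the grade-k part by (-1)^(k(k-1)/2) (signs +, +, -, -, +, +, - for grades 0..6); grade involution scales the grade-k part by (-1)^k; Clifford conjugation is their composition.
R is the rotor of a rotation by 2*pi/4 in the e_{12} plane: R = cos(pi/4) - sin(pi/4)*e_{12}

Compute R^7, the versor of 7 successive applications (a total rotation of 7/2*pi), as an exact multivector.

Half-angle bookkeeping: 7 applications in e_{12} add up to rotor phase 7*pi/4 = \frac{7 \pi}{4}, so R^7 = cos(\frac{7 \pi}{4}) - sin(\frac{7 \pi}{4})*e_{12}.
cos(\frac{7 \pi}{4}) = \frac{\sqrt{2}}{2} and sin(\frac{7 \pi}{4}) = - \frac{\sqrt{2}}{2}, so R^7 = \frac{\sqrt{2}}{2} + \frac{\sqrt{2}}{2} e_{12}. The net rotation is 3/2*pi (after discarding 1 full turn, each of which contributes a factor -1 to the rotor); the rotor keeps the half-angle phase exactly.
Answer: \frac{\sqrt{2}}{2} + \frac{\sqrt{2}}{2} e_{12}


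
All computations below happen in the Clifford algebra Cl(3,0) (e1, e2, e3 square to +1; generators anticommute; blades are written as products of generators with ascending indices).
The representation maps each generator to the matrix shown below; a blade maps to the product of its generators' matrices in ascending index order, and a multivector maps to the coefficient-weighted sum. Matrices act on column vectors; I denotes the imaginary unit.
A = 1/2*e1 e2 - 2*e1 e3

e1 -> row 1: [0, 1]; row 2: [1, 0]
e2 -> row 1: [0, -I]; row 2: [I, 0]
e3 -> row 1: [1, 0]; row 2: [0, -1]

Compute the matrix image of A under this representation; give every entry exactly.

Bivector images (products of the table entries): rho(e1 e2) = rho(e1)rho(e2) = row 1: [I, 0]; row 2: [0, -I]; rho(e1 e3) = rho(e1)rho(e3) = row 1: [0, -1]; row 2: [1, 0].
M = (1/2)*rho(e1 e2) + (-2)*rho(e1 e3), summed entrywise:
Answer: row 1: [I/2, 2]; row 2: [-2, -I/2]


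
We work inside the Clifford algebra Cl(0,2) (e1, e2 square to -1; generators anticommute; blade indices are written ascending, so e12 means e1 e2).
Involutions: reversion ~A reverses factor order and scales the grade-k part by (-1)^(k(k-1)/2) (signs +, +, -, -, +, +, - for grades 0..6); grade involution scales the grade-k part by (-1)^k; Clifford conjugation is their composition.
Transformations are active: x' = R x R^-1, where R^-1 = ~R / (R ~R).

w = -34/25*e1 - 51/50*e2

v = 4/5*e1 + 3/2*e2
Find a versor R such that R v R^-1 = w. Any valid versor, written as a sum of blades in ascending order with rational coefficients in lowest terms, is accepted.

A norm check does it: q(v) = q(w) = -289/100, hence R = v + w = -14/25*e1 + 12/25*e2 realises the map — parallel part kept, (v - w)/2 negated, v carried to w.
Answer: -14/25*e1 + 12/25*e2


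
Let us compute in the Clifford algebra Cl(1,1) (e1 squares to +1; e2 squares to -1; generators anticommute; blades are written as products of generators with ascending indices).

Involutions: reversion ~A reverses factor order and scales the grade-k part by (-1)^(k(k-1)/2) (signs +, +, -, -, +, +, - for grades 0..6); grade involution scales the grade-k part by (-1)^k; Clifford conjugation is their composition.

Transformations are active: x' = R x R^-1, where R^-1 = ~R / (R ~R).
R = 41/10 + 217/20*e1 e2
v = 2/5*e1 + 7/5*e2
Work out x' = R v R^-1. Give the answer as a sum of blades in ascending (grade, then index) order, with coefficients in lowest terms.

~R = 41/10 - 217/20*e1 e2, and R ~R = -8073/80, so R^-1 = ~R / (-8073/80).
R v = -271/20*e1 + 7/5*e2
Answer: 28298/40365*e1 - 61103/40365*e2


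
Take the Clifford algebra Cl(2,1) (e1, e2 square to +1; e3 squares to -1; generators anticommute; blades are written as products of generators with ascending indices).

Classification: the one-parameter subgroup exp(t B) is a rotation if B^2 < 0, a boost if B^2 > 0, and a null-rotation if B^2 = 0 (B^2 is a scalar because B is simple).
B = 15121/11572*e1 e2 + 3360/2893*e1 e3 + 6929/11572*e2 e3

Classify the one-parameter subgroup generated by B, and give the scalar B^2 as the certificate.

B^2 term by term: the squares give (15121/11572)^2*(e1 e2)^2 + (3360/2893)^2*(e1 e3)^2 + (6929/11572)^2*(e2 e3)^2 = 228644641/133911184*(-1) + 11289600/8369449*(+1) + 48011041/133911184*(+1) = 0 (each basis 2-blade squares to minus the product of its generators' squares); cross terms between blades sharing an index anticommute and cancel. So B^2 = 0.
Answer: null-rotation, certificate B^2 = 0. Certificate logic: 0 is a conjugation-invariant scalar, so its sign fixes rotation versus boost versus null-rotation outright.


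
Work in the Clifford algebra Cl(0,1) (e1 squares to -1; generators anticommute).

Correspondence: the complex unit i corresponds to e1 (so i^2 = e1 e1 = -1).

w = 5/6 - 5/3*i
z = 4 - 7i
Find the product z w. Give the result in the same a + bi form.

In blades: z = 4 - 7*e1, w = 5/6 - 5/3*e1.
Distribute z over w term by term (generator squares from the signature, products reordered to ascending indices): (4)*w = 10/3 - 20/3*e1; (-7*e1)*w = -35/3 - 35/6*e1.
Sum: -25/3 - 25/2*e1; translating back through the correspondence:
Answer: -25/3 - 25/2*i


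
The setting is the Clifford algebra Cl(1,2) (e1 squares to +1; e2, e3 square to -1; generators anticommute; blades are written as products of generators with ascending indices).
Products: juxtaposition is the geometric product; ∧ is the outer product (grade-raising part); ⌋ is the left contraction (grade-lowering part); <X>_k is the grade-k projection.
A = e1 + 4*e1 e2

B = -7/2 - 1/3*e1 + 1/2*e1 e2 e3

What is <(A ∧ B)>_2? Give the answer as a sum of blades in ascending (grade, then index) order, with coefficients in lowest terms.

step 1: -7/2*e1 - 14*e1 e2
step 2: -14*e1 e2
Answer: -14*e1 e2


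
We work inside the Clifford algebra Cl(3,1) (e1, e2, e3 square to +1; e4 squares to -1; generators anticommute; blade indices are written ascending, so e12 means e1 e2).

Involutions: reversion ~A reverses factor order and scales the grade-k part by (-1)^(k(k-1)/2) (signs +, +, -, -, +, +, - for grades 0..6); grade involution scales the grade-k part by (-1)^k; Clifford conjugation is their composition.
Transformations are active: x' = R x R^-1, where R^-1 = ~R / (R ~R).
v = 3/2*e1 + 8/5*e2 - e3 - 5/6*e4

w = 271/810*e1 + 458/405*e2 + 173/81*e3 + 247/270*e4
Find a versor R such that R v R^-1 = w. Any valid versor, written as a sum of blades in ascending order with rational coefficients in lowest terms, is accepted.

Since q(v) = q(w) = 1151/225, the sum R = v + w = 743/405*e1 + 1106/405*e2 + 92/81*e3 + 11/135*e4 does the job whenever invertible.
Answer: 743/405*e1 + 1106/405*e2 + 92/81*e3 + 11/135*e4


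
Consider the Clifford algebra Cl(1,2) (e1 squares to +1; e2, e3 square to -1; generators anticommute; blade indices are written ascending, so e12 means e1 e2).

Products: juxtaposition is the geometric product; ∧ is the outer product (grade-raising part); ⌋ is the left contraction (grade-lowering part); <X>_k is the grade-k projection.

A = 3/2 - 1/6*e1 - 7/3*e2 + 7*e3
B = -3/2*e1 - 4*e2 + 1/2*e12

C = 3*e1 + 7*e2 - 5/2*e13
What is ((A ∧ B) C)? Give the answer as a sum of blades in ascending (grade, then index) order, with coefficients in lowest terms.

step 1: -9/4*e1 - 6*e2 - 25/12*e12 + 21/2*e13 + 28*e23 + 7/2*e123
step 2: 9 + 175/12*e1 + 15*e2 + 1361/8*e3 + 289/4*e12 + 49/2*e13 + 127/24*e23 - 9/2*e123
Answer: 9 + 175/12*e1 + 15*e2 + 1361/8*e3 + 289/4*e12 + 49/2*e13 + 127/24*e23 - 9/2*e123


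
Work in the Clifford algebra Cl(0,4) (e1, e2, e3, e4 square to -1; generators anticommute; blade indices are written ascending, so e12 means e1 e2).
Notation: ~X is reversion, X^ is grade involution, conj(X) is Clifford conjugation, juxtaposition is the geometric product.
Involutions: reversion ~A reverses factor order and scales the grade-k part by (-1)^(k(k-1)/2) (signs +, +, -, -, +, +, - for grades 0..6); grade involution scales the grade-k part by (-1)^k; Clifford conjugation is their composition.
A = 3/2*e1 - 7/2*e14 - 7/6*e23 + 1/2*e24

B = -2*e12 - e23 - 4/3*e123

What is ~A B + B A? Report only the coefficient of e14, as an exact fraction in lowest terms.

first term: 7/6 + 14/9*e1 + 3*e2 - 7/3*e13 + e14 + 2*e23 + 7*e24 - 1/2*e34 - 3/2*e123 - 2/3*e134 - 14/3*e234 - 7/2*e1234
second term: -7/6 - 14/9*e1 - 3*e2 - 7/3*e13 + e14 + 2*e23 + 7*e24 - 1/2*e34 - 3/2*e123 - 2/3*e134 - 14/3*e234 + 7/2*e1234
Answer: 2


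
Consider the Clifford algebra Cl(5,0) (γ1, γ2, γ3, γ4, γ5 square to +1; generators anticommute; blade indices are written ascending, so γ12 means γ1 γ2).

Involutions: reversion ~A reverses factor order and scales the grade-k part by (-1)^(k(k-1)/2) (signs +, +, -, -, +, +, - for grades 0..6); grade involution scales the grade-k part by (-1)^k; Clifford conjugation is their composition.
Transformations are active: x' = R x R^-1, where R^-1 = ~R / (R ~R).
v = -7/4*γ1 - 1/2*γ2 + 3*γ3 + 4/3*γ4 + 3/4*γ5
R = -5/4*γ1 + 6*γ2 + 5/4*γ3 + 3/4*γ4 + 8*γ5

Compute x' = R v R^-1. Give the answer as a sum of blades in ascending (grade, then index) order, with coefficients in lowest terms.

~R = -5/4*γ1 + 6*γ2 + 5/4*γ3 + 3/4*γ4 + 8*γ5, and R ~R = 1659/16, so R^-1 = ~R / (1659/16).
R v = 159/16 + 89/8*γ12 - 25/16*γ13 - 17/48*γ14 + 209/16*γ15 + 149/8*γ23 + 67/8*γ24 + 17/2*γ25 - 7/12*γ34 - 369/16*γ35 - 485/48*γ45
Answer: 3341/2212*γ1 + 1825/1106*γ2 - 3053/1106*γ3 - 3947/3318*γ4 + 1733/2212*γ5


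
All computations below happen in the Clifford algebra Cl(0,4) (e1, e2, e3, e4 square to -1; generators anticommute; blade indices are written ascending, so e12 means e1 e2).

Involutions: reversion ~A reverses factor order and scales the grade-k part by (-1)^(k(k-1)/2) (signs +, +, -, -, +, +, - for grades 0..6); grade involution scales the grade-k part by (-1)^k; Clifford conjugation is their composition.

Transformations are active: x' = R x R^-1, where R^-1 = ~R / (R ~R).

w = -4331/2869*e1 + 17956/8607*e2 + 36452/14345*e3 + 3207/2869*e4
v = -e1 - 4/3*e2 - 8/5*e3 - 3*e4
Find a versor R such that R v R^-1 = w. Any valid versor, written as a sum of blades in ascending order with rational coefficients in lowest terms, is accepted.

Take R = v + w = -7200/2869*e1 + 2160/2869*e2 + 2700/2869*e3 - 5400/2869*e4. Because q(v) = q(w) = -3226/225, conjugation by R sends v exactly to w.
Answer: -7200/2869*e1 + 2160/2869*e2 + 2700/2869*e3 - 5400/2869*e4


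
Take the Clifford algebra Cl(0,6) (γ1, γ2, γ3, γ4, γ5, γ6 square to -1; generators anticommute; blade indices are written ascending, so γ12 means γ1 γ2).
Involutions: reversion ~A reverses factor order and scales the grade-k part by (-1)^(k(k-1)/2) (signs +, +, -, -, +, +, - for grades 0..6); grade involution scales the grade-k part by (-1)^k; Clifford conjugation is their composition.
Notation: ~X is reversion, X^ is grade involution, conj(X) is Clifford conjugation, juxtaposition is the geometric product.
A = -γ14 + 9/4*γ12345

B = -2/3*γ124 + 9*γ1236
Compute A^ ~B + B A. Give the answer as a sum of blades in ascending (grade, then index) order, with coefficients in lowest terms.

first term: -2/3*γ2 + 3/2*γ35 - 81/4*γ456 - 9*γ2346
second term: 2/3*γ2 + 3/2*γ35 - 81/4*γ456 + 9*γ2346
Answer: 3*γ35 - 81/2*γ456


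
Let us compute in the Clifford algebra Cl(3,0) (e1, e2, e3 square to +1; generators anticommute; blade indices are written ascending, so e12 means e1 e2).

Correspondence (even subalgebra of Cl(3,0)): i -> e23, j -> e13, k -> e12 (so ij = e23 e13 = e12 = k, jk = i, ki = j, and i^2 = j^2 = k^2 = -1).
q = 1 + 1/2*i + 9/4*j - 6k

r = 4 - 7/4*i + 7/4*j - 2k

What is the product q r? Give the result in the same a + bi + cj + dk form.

In blades: q = 1 - 6*e12 + 9/4*e13 + 1/2*e23, r = 4 - 2*e12 + 7/4*e13 - 7/4*e23.
Distribute q over r term by term (generator squares from the signature, products reordered to ascending indices): (1)*r = 4 - 2*e12 + 7/4*e13 - 7/4*e23; (-6*e12)*r = -12 - 24*e12 + 21/2*e13 + 21/2*e23; (9/4*e13)*r = -63/16 + 63/16*e12 + 9*e13 - 9/2*e23; (1/2*e23)*r = 7/8 + 7/8*e12 + e13 + 2*e23.
Sum: -177/16 - 339/16*e12 + 89/4*e13 + 25/4*e23; translating back through the correspondence:
Answer: -177/16 + 25/4*i + 89/4*j - 339/16*k


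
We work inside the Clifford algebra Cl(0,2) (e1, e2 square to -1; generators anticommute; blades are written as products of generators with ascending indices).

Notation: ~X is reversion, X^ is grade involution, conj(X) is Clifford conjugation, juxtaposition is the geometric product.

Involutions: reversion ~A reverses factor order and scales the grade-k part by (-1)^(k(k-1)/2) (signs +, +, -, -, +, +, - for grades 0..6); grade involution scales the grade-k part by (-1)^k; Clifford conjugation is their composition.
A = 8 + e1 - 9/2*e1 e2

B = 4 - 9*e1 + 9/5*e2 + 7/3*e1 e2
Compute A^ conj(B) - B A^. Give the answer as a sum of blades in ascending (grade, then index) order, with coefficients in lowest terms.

first term: 61/2 + 599/10*e1 - 1717/30*e2 - 523/15*e1 e2
second term: 67/2 - 841/10*e1 - 853/30*e2 + 37/15*e1 e2
Answer: -3 + 144*e1 - 144/5*e2 - 112/3*e1 e2


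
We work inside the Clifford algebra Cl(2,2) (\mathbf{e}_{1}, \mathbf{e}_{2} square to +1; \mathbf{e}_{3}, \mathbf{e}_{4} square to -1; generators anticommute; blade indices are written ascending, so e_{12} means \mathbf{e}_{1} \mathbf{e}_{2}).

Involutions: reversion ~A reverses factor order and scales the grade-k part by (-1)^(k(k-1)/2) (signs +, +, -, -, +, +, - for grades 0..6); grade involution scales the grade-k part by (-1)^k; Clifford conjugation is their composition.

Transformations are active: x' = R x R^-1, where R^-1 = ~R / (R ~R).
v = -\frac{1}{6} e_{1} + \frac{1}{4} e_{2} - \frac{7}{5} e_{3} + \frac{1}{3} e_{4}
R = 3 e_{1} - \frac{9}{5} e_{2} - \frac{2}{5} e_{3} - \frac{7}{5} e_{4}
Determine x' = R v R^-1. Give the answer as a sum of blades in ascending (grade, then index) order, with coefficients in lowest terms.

~R = 3 e_{1} - \frac{9}{5} e_{2} - \frac{2}{5} e_{3} - \frac{7}{5} e_{4}, and R ~R = \frac{253}{25}, so R^-1 = ~R / (\frac{253}{25}).
R v = -\frac{313}{300} + \frac{9}{20} e_{12} - \frac{64}{15} e_{13} + \frac{23}{30} e_{14} + \frac{131}{50} e_{23} - \frac{1}{4} e_{24} - \frac{157}{75} e_{34}
Answer: -\frac{343}{759} e_{1} + \frac{613}{5060} e_{2} + \frac{5626}{3795} e_{3} - \frac{113}{2530} e_{4}


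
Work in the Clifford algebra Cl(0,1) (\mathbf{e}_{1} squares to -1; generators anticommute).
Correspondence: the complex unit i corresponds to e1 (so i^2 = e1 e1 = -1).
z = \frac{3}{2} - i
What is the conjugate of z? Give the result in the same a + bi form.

In blades: z = \frac{3}{2} - e_{1}.
Conjugation here is Clifford conjugation: the scalar is fixed and the grade-1 and grade-2 blades all flip sign, giving \frac{3}{2} + e_{1}; translating back:
Answer: \frac{3}{2} + i


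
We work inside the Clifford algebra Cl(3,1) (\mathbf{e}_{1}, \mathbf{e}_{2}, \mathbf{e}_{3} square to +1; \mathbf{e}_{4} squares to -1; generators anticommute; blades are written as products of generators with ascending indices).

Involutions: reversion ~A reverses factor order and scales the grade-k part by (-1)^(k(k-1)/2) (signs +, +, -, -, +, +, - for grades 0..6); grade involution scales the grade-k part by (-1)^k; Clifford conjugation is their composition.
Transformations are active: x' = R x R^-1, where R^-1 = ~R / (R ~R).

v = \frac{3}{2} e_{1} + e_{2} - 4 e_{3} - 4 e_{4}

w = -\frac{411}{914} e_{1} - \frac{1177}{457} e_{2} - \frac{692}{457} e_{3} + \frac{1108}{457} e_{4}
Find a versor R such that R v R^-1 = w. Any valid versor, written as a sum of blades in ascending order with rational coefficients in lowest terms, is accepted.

Why this works: both vectors square to \frac{13}{4}, so q(v) = q(w) and R = v + w = \frac{480}{457} e_{1} - \frac{720}{457} e_{2} - \frac{2520}{457} e_{3} - \frac{720}{457} e_{4} carries v to w — its own direction survives, the complement (v - w)/2 flips.
Answer: \frac{480}{457} e_{1} - \frac{720}{457} e_{2} - \frac{2520}{457} e_{3} - \frac{720}{457} e_{4}


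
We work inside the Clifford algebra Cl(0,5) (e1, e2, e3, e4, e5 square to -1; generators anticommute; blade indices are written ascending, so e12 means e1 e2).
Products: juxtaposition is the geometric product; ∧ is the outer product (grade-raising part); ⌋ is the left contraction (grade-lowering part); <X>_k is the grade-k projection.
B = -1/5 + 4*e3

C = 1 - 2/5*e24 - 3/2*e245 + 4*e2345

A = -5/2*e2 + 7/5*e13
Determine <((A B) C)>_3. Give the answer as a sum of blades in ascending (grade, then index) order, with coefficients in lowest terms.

step 1: -28/5*e1 + 1/2*e2 - 7/25*e13 - 10*e23
step 2: -28/5*e1 + 1/2*e2 + 1/5*e4 - 7/25*e13 - 10*e23 + 4*e34 + 163/4*e45 + 56/25*e124 + 13*e345 - 14/125*e1234 + 182/25*e1245 - 1141/50*e12345
step 3: 56/25*e124 + 13*e345
Answer: 56/25*e124 + 13*e345


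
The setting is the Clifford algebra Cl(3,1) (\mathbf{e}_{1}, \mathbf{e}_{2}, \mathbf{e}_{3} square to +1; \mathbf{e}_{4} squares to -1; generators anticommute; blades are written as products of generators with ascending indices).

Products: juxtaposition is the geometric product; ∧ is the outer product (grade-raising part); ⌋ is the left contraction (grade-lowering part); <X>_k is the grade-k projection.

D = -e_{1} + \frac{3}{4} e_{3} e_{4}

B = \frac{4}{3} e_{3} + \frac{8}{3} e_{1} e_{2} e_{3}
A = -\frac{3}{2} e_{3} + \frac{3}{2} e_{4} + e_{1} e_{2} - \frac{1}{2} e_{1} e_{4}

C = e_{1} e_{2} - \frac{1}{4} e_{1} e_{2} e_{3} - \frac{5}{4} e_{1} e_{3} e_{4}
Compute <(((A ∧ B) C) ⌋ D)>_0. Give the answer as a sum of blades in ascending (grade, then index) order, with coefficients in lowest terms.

step 1: -2 e_{3} e_{4} + \frac{4}{3} e_{1} e_{2} e_{3} + \frac{2}{3} e_{1} e_{3} e_{4} - 4 e_{1} e_{2} e_{3} e_{4}
step 2: -\frac{1}{2} + \frac{5}{2} e_{1} - 5 e_{2} - \frac{4}{3} e_{3} + e_{4} - \frac{3}{2} e_{2} e_{4} + 4 e_{3} e_{4} - \frac{1}{2} e_{1} e_{2} e_{4} + \frac{2}{3} e_{2} e_{3} e_{4} - 2 e_{1} e_{2} e_{3} e_{4}
step 3: \frac{1}{2} + \frac{1}{2} e_{1} + \frac{3}{4} e_{3} - e_{4} - \frac{3}{8} e_{3} e_{4}
step 4: \frac{1}{2}
Answer: \frac{1}{2}


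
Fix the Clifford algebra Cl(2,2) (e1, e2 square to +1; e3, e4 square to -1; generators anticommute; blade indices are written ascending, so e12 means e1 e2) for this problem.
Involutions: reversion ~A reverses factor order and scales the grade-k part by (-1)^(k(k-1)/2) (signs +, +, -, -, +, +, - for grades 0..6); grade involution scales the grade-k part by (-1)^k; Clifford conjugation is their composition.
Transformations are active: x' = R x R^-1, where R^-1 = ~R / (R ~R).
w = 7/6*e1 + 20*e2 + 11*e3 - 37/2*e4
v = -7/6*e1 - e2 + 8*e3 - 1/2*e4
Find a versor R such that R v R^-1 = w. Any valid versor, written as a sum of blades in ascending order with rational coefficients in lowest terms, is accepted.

The midline construction: v and w both square to -557/9, so reflecting in their sum 19*e2 + 19*e3 - 19*e4 exchanges them.
Answer: 19*e2 + 19*e3 - 19*e4


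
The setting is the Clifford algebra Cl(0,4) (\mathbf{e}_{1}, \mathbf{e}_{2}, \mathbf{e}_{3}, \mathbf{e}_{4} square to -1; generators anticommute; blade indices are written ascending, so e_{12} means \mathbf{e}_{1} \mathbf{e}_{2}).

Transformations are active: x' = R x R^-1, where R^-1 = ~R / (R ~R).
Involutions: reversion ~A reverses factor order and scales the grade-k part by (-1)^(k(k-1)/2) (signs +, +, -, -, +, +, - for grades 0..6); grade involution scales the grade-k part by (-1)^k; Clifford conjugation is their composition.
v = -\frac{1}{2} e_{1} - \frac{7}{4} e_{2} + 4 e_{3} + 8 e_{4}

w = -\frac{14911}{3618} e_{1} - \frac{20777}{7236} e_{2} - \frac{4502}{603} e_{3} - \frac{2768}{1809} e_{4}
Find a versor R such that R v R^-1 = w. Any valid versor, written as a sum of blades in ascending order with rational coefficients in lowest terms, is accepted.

Take R = v + w = -\frac{8360}{1809} e_{1} - \frac{8360}{1809} e_{2} - \frac{2090}{603} e_{3} + \frac{11704}{1809} e_{4}. Because q(v) = q(w) = -\frac{1333}{16}, conjugation by R sends v exactly to w.
Answer: -\frac{8360}{1809} e_{1} - \frac{8360}{1809} e_{2} - \frac{2090}{603} e_{3} + \frac{11704}{1809} e_{4}


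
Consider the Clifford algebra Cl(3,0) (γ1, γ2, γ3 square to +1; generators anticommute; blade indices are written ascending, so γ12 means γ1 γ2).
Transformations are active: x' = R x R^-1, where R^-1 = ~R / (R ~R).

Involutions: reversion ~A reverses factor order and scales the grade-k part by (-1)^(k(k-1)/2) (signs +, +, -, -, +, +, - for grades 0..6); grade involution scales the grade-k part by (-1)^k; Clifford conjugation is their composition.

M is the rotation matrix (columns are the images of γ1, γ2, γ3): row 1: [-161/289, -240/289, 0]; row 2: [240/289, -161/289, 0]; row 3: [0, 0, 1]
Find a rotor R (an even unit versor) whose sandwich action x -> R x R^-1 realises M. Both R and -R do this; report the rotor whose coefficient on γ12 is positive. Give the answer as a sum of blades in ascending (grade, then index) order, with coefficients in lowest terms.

Method: write R = a + b12*γ12 + b13*γ13 + b23*γ23 with a^2 + b12^2 + b13^2 + b23^2 = 1 (so R^-1 = ~R). Expanding the columns R e_j ~R gives tr M = 4a^2 - 1 and, from the antisymmetric part, M21 - M12 = -4a*b12, M13 - M31 = 4a*b13, M32 - M23 = -4a*b23.
Here tr M = -33/289, so a^2 = (1 + tr M)/4 = 64/289 and a = ±8/17. Taking a = 8/17: M21 - M12 = 480/289, M13 - M31 = 0, M32 - M23 = 0, giving b12 = -15/17, b13 = 0, b23 = 0, i.e. R = 8/17 - 15/17*γ12.
Its γ12 coefficient is negative, so report the other preimage -R.
Answer: -8/17 + 15/17*γ12. Uniqueness: Spin(3) -> SO(3) maps R and -R to the same rotation of trace -33/289; fixing the sign of the γ12 coefficient removes the ambiguity.
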